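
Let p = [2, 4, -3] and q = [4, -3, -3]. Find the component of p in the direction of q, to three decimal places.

p · q = 2·4 + 4·(-3) + (-3)·(-3) = 8 - 12 + 9 = 5
|q| = √(16 + 9 + 9) = √34 ≈ 5.8310
comp_q p = 5 / √34 ≈ 0.857

0.857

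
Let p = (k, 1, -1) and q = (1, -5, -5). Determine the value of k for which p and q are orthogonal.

0

p · q = k·1 + 1·(-5) + (-1)·(-5) = 0 + 1k
Set equal to 0: 1k = 0, so k = 0.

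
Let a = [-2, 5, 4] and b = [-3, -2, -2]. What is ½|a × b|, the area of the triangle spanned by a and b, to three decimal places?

i: 5·(-2) - 4·(-2) = -10 - (-8) = -2
j: 4·(-3) - (-2)·(-2) = -12 - 4 = -16
k: (-2)·(-2) - 5·(-3) = 4 - (-15) = 19
a × b = (-2, -16, 19)
|a × b| = √((-2)² + (-16)² + 19²) = √621 ≈ 24.9199
area = ½ · 24.9199 ≈ 12.460

12.460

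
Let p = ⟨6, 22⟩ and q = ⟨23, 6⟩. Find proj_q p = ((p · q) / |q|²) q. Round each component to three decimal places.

p · q = 6·23 + 22·6 = 138 + 132 = 270
|q|² = 529 + 36 = 565
proj_q p = (270/565) · (23, 6) ≈ (10.991, 2.867)

(10.991, 2.867)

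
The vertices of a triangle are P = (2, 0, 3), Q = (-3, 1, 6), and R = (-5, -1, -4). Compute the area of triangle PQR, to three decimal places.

28.705

PQ = (-5, 1, 3),  PR = (-7, -1, -7)
i: 1·(-7) - 3·(-1) = -7 - (-3) = -4
j: 3·(-7) - (-5)·(-7) = -21 - 35 = -56
k: (-5)·(-1) - 1·(-7) = 5 - (-7) = 12
PQ × PR = (-4, -56, 12)
|PQ × PR| = √3296 ≈ 57.4108
area = ½ · 57.4108 ≈ 28.705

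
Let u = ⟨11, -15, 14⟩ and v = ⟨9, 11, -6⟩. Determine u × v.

(-64, 192, 256)

i: (-15)·(-6) - 14·11 = 90 - 154 = -64
j: 14·9 - 11·(-6) = 126 - (-66) = 192
k: 11·11 - (-15)·9 = 121 - (-135) = 256
u × v = (-64, 192, 256)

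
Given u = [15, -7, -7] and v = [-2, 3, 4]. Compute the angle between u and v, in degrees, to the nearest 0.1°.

u · v = 15·(-2) + (-7)·3 + (-7)·4 = -30 - 21 - 28 = -79
|u|² = 225 + 49 + 49 = 323,  |u| = √323 ≈ 17.972201
|v|² = 4 + 9 + 16 = 29,  |v| = √29 ≈ 5.385165
cos θ = -79 / (17.972201 · 5.385165) ≈ -0.81626
θ = arccos(-0.81626) ≈ 144.7°

144.7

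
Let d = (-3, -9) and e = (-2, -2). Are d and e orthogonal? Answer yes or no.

d · e = (-3)·(-2) + (-9)·(-2) = 6 + 18 = 24
Nonzero, so the vectors are not orthogonal.

no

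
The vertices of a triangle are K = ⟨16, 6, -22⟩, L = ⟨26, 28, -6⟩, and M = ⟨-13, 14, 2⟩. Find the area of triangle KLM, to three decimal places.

KL = (10, 22, 16),  KM = (-29, 8, 24)
i: 22·24 - 16·8 = 528 - 128 = 400
j: 16·(-29) - 10·24 = -464 - 240 = -704
k: 10·8 - 22·(-29) = 80 - (-638) = 718
KL × KM = (400, -704, 718)
|KL × KM| = √1171140 ≈ 1082.1922
area = ½ · 1082.1922 ≈ 541.096

541.096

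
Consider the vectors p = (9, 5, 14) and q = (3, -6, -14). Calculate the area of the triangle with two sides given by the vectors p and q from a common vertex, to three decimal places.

i: 5·(-14) - 14·(-6) = -70 - (-84) = 14
j: 14·3 - 9·(-14) = 42 - (-126) = 168
k: 9·(-6) - 5·3 = -54 - 15 = -69
p × q = (14, 168, -69)
|p × q| = √(14² + 168² + (-69)²) = √33181 ≈ 182.1565
area = ½ · 182.1565 ≈ 91.078

91.078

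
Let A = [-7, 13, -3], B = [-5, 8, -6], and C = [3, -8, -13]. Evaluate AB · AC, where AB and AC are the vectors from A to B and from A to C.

AB = B − A = (2, -5, -3)
AC = C − A = (10, -21, -10)
AB · AC = 2·10 + (-5)·(-21) + (-3)·(-10) = 20 + 105 + 30 = 155

155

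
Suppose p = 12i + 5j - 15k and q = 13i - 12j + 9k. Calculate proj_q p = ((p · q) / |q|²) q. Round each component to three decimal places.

p · q = 12·13 + 5·(-12) + (-15)·9 = 156 - 60 - 135 = -39
|q|² = 169 + 144 + 81 = 394
proj_q p = (-39/394) · (13, -12, 9) ≈ (-1.287, 1.188, -0.891)

(-1.287, 1.188, -0.891)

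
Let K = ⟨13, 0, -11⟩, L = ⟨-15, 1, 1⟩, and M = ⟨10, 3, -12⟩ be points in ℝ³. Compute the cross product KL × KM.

(-37, -64, -81)

KL = (-28, 1, 12)
KM = (-3, 3, -1)
i: 1·(-1) - 12·3 = -1 - 36 = -37
j: 12·(-3) - (-28)·(-1) = -36 - 28 = -64
k: (-28)·3 - 1·(-3) = -84 - (-3) = -81
KL × KM = (-37, -64, -81)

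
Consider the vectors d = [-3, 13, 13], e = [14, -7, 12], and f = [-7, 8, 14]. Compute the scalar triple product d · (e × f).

e × f:
i: (-7)·14 - 12·8 = -98 - 96 = -194
j: 12·(-7) - 14·14 = -84 - 196 = -280
k: 14·8 - (-7)·(-7) = 112 - 49 = 63
e × f = (-194, -280, 63)
d · (e × f) = (-3)·(-194) + 13·(-280) + 13·63 = 582 - 3640 + 819 = -2239

-2239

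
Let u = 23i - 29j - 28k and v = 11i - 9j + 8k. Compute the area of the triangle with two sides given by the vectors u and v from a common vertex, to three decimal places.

349.594

i: (-29)·8 - (-28)·(-9) = -232 - 252 = -484
j: (-28)·11 - 23·8 = -308 - 184 = -492
k: 23·(-9) - (-29)·11 = -207 - (-319) = 112
u × v = (-484, -492, 112)
|u × v| = √((-484)² + (-492)² + 112²) = √488864 ≈ 699.1881
area = ½ · 699.1881 ≈ 349.594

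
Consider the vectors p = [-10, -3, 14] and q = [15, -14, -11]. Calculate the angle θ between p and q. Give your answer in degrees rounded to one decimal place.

130.1

p · q = (-10)·15 + (-3)·(-14) + 14·(-11) = -150 + 42 - 154 = -262
|p|² = 100 + 9 + 196 = 305,  |p| = √305 ≈ 17.464249
|q|² = 225 + 196 + 121 = 542,  |q| = √542 ≈ 23.280893
cos θ = -262 / (17.464249 · 23.280893) ≈ -0.64439
θ = arccos(-0.64439) ≈ 130.1°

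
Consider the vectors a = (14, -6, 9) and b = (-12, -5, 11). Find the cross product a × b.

(-21, -262, -142)

i: (-6)·11 - 9·(-5) = -66 - (-45) = -21
j: 9·(-12) - 14·11 = -108 - 154 = -262
k: 14·(-5) - (-6)·(-12) = -70 - 72 = -142
a × b = (-21, -262, -142)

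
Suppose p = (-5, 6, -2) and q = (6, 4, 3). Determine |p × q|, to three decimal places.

61.814

i: 6·3 - (-2)·4 = 18 - (-8) = 26
j: (-2)·6 - (-5)·3 = -12 - (-15) = 3
k: (-5)·4 - 6·6 = -20 - 36 = -56
p × q = (26, 3, -56)
|p × q| = √(26² + 3² + (-56)²) = √3821 ≈ 61.8142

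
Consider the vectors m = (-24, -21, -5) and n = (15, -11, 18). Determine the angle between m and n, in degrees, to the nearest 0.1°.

m · n = (-24)·15 + (-21)·(-11) + (-5)·18 = -360 + 231 - 90 = -219
|m|² = 576 + 441 + 25 = 1042,  |m| = √1042 ≈ 32.280025
|n|² = 225 + 121 + 324 = 670,  |n| = √670 ≈ 25.884358
cos θ = -219 / (32.280025 · 25.884358) ≈ -0.26210
θ = arccos(-0.26210) ≈ 105.2°

105.2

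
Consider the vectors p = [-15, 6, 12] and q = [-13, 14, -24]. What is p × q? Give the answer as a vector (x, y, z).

i: 6·(-24) - 12·14 = -144 - 168 = -312
j: 12·(-13) - (-15)·(-24) = -156 - 360 = -516
k: (-15)·14 - 6·(-13) = -210 - (-78) = -132
p × q = (-312, -516, -132)

(-312, -516, -132)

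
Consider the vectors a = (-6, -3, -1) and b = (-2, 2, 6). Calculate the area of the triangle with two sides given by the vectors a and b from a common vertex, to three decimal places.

i: (-3)·6 - (-1)·2 = -18 - (-2) = -16
j: (-1)·(-2) - (-6)·6 = 2 - (-36) = 38
k: (-6)·2 - (-3)·(-2) = -12 - 6 = -18
a × b = (-16, 38, -18)
|a × b| = √((-16)² + 38² + (-18)²) = √2024 ≈ 44.9889
area = ½ · 44.9889 ≈ 22.494

22.494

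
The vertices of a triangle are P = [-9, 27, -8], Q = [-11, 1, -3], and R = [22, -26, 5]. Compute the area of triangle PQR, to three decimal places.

PQ = (-2, -26, 5),  PR = (31, -53, 13)
i: (-26)·13 - 5·(-53) = -338 - (-265) = -73
j: 5·31 - (-2)·13 = 155 - (-26) = 181
k: (-2)·(-53) - (-26)·31 = 106 - (-806) = 912
PQ × PR = (-73, 181, 912)
|PQ × PR| = √869834 ≈ 932.6489
area = ½ · 932.6489 ≈ 466.324

466.324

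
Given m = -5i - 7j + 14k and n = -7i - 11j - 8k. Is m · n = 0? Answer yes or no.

m · n = (-5)·(-7) + (-7)·(-11) + 14·(-8) = 35 + 77 - 112 = 0
Zero, so the vectors are orthogonal.

yes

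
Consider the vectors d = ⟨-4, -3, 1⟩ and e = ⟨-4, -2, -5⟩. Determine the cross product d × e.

i: (-3)·(-5) - 1·(-2) = 15 - (-2) = 17
j: 1·(-4) - (-4)·(-5) = -4 - 20 = -24
k: (-4)·(-2) - (-3)·(-4) = 8 - 12 = -4
d × e = (17, -24, -4)

(17, -24, -4)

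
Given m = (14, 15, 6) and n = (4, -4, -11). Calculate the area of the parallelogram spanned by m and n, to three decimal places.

254.992

i: 15·(-11) - 6·(-4) = -165 - (-24) = -141
j: 6·4 - 14·(-11) = 24 - (-154) = 178
k: 14·(-4) - 15·4 = -56 - 60 = -116
m × n = (-141, 178, -116)
|m × n| = √((-141)² + 178² + (-116)²) = √65021 ≈ 254.9922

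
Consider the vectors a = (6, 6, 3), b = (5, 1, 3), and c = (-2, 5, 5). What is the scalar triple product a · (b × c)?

-165

b × c:
i: 1·5 - 3·5 = 5 - 15 = -10
j: 3·(-2) - 5·5 = -6 - 25 = -31
k: 5·5 - 1·(-2) = 25 - (-2) = 27
b × c = (-10, -31, 27)
a · (b × c) = 6·(-10) + 6·(-31) + 3·27 = -60 - 186 + 81 = -165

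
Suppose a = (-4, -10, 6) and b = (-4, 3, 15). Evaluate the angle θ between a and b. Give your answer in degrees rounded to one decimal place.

67.1

a · b = (-4)·(-4) + (-10)·3 + 6·15 = 16 - 30 + 90 = 76
|a|² = 16 + 100 + 36 = 152,  |a| = √152 ≈ 12.328828
|b|² = 16 + 9 + 225 = 250,  |b| = √250 ≈ 15.811388
cos θ = 76 / (12.328828 · 15.811388) ≈ 0.38987
θ = arccos(0.38987) ≈ 67.1°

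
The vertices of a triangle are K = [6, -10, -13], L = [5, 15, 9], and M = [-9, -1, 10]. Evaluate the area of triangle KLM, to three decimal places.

KL = (-1, 25, 22),  KM = (-15, 9, 23)
i: 25·23 - 22·9 = 575 - 198 = 377
j: 22·(-15) - (-1)·23 = -330 - (-23) = -307
k: (-1)·9 - 25·(-15) = -9 - (-375) = 366
KL × KM = (377, -307, 366)
|KL × KM| = √370334 ≈ 608.5507
area = ½ · 608.5507 ≈ 304.275

304.275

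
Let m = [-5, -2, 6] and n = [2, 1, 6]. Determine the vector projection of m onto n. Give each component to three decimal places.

(1.171, 0.585, 3.512)

m · n = (-5)·2 + (-2)·1 + 6·6 = -10 - 2 + 36 = 24
|n|² = 4 + 1 + 36 = 41
proj_n m = (24/41) · (2, 1, 6) ≈ (1.171, 0.585, 3.512)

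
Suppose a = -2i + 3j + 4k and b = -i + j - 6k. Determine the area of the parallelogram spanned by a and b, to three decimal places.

i: 3·(-6) - 4·1 = -18 - 4 = -22
j: 4·(-1) - (-2)·(-6) = -4 - 12 = -16
k: (-2)·1 - 3·(-1) = -2 - (-3) = 1
a × b = (-22, -16, 1)
|a × b| = √((-22)² + (-16)² + 1²) = √741 ≈ 27.2213

27.221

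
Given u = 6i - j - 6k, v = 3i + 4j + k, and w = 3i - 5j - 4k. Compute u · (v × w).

v × w:
i: 4·(-4) - 1·(-5) = -16 - (-5) = -11
j: 1·3 - 3·(-4) = 3 - (-12) = 15
k: 3·(-5) - 4·3 = -15 - 12 = -27
v × w = (-11, 15, -27)
u · (v × w) = 6·(-11) + (-1)·15 + (-6)·(-27) = -66 - 15 + 162 = 81

81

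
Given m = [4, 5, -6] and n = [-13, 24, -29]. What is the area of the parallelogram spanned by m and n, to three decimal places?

i: 5·(-29) - (-6)·24 = -145 - (-144) = -1
j: (-6)·(-13) - 4·(-29) = 78 - (-116) = 194
k: 4·24 - 5·(-13) = 96 - (-65) = 161
m × n = (-1, 194, 161)
|m × n| = √((-1)² + 194² + 161²) = √63558 ≈ 252.1071

252.107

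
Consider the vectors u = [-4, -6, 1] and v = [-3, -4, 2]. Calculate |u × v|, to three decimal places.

i: (-6)·2 - 1·(-4) = -12 - (-4) = -8
j: 1·(-3) - (-4)·2 = -3 - (-8) = 5
k: (-4)·(-4) - (-6)·(-3) = 16 - 18 = -2
u × v = (-8, 5, -2)
|u × v| = √((-8)² + 5² + (-2)²) = √93 ≈ 9.6437

9.644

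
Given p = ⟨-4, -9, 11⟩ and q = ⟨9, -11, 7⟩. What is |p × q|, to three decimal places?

i: (-9)·7 - 11·(-11) = -63 - (-121) = 58
j: 11·9 - (-4)·7 = 99 - (-28) = 127
k: (-4)·(-11) - (-9)·9 = 44 - (-81) = 125
p × q = (58, 127, 125)
|p × q| = √(58² + 127² + 125²) = √35118 ≈ 187.3980

187.398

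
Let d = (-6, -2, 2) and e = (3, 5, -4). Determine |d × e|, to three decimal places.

i: (-2)·(-4) - 2·5 = 8 - 10 = -2
j: 2·3 - (-6)·(-4) = 6 - 24 = -18
k: (-6)·5 - (-2)·3 = -30 - (-6) = -24
d × e = (-2, -18, -24)
|d × e| = √((-2)² + (-18)² + (-24)²) = √904 ≈ 30.0666

30.067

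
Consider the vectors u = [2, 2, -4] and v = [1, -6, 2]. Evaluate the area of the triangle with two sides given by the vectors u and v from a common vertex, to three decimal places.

12.845

i: 2·2 - (-4)·(-6) = 4 - 24 = -20
j: (-4)·1 - 2·2 = -4 - 4 = -8
k: 2·(-6) - 2·1 = -12 - 2 = -14
u × v = (-20, -8, -14)
|u × v| = √((-20)² + (-8)² + (-14)²) = √660 ≈ 25.6905
area = ½ · 25.6905 ≈ 12.845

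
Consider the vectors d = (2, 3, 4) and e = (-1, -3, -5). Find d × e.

(-3, 6, -3)

i: 3·(-5) - 4·(-3) = -15 - (-12) = -3
j: 4·(-1) - 2·(-5) = -4 - (-10) = 6
k: 2·(-3) - 3·(-1) = -6 - (-3) = -3
d × e = (-3, 6, -3)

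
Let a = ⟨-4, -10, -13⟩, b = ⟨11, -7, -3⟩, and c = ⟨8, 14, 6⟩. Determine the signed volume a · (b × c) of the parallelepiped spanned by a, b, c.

b × c:
i: (-7)·6 - (-3)·14 = -42 - (-42) = 0
j: (-3)·8 - 11·6 = -24 - 66 = -90
k: 11·14 - (-7)·8 = 154 - (-56) = 210
b × c = (0, -90, 210)
a · (b × c) = (-4)·0 + (-10)·(-90) + (-13)·210 = 0 + 900 - 2730 = -1830

-1830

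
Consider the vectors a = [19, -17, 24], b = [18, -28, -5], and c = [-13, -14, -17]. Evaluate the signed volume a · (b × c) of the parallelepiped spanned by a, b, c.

b × c:
i: (-28)·(-17) - (-5)·(-14) = 476 - 70 = 406
j: (-5)·(-13) - 18·(-17) = 65 - (-306) = 371
k: 18·(-14) - (-28)·(-13) = -252 - 364 = -616
b × c = (406, 371, -616)
a · (b × c) = 19·406 + (-17)·371 + 24·(-616) = 7714 - 6307 - 14784 = -13377

-13377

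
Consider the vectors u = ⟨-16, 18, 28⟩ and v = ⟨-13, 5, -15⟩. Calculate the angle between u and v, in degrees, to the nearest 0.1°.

99.3

u · v = (-16)·(-13) + 18·5 + 28·(-15) = 208 + 90 - 420 = -122
|u|² = 256 + 324 + 784 = 1364,  |u| = √1364 ≈ 36.932371
|v|² = 169 + 25 + 225 = 419,  |v| = √419 ≈ 20.469489
cos θ = -122 / (36.932371 · 20.469489) ≈ -0.16138
θ = arccos(-0.16138) ≈ 99.3°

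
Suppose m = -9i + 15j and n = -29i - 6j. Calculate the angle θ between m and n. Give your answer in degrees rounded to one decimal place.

m · n = (-9)·(-29) + 15·(-6) = 261 - 90 = 171
|m|² = 81 + 225 = 306,  |m| = √306 ≈ 17.492856
|n|² = 841 + 36 = 877,  |n| = √877 ≈ 29.614186
cos θ = 171 / (17.492856 · 29.614186) ≈ 0.33009
θ = arccos(0.33009) ≈ 70.7°

70.7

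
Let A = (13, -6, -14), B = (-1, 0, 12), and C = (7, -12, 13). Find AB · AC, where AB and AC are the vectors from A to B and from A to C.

AB = B − A = (-14, 6, 26)
AC = C − A = (-6, -6, 27)
AB · AC = (-14)·(-6) + 6·(-6) + 26·27 = 84 - 36 + 702 = 750

750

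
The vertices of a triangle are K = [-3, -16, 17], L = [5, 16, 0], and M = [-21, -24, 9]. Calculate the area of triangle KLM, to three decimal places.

KL = (8, 32, -17),  KM = (-18, -8, -8)
i: 32·(-8) - (-17)·(-8) = -256 - 136 = -392
j: (-17)·(-18) - 8·(-8) = 306 - (-64) = 370
k: 8·(-8) - 32·(-18) = -64 - (-576) = 512
KL × KM = (-392, 370, 512)
|KL × KM| = √552708 ≈ 743.4433
area = ½ · 743.4433 ≈ 371.722

371.722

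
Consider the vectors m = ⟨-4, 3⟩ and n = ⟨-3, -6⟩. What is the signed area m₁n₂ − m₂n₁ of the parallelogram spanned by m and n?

33

(-4)·(-6) - 3·(-3) = 24 - (-9) = 33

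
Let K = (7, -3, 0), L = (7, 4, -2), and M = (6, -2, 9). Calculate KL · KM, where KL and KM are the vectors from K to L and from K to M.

KL = L − K = (0, 7, -2)
KM = M − K = (-1, 1, 9)
KL · KM = 0·(-1) + 7·1 + (-2)·9 = 0 + 7 - 18 = -11

-11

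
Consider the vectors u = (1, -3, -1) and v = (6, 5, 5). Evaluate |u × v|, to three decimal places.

i: (-3)·5 - (-1)·5 = -15 - (-5) = -10
j: (-1)·6 - 1·5 = -6 - 5 = -11
k: 1·5 - (-3)·6 = 5 - (-18) = 23
u × v = (-10, -11, 23)
|u × v| = √((-10)² + (-11)² + 23²) = √750 ≈ 27.3861

27.386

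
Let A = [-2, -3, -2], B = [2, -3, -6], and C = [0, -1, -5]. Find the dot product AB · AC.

20

AB = B − A = (4, 0, -4)
AC = C − A = (2, 2, -3)
AB · AC = 4·2 + 0·2 + (-4)·(-3) = 8 + 0 + 12 = 20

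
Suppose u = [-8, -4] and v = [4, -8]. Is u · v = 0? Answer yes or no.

yes

u · v = (-8)·4 + (-4)·(-8) = -32 + 32 = 0
Zero, so the vectors are orthogonal.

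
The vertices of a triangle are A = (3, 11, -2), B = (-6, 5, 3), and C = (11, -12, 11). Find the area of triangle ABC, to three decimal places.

AB = (-9, -6, 5),  AC = (8, -23, 13)
i: (-6)·13 - 5·(-23) = -78 - (-115) = 37
j: 5·8 - (-9)·13 = 40 - (-117) = 157
k: (-9)·(-23) - (-6)·8 = 207 - (-48) = 255
AB × AC = (37, 157, 255)
|AB × AC| = √91043 ≈ 301.7333
area = ½ · 301.7333 ≈ 150.867

150.867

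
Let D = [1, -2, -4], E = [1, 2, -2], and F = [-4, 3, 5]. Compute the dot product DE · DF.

38

DE = E − D = (0, 4, 2)
DF = F − D = (-5, 5, 9)
DE · DF = 0·(-5) + 4·5 + 2·9 = 0 + 20 + 18 = 38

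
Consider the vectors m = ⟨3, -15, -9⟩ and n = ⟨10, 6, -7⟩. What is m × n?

(159, -69, 168)

i: (-15)·(-7) - (-9)·6 = 105 - (-54) = 159
j: (-9)·10 - 3·(-7) = -90 - (-21) = -69
k: 3·6 - (-15)·10 = 18 - (-150) = 168
m × n = (159, -69, 168)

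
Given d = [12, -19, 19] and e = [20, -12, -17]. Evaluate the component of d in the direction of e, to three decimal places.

5.024

d · e = 12·20 + (-19)·(-12) + 19·(-17) = 240 + 228 - 323 = 145
|e| = √(400 + 144 + 289) = √833 ≈ 28.8617
comp_e d = 145 / √833 ≈ 5.024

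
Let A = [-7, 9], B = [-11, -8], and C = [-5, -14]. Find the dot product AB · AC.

383

AB = B − A = (-4, -17)
AC = C − A = (2, -23)
AB · AC = (-4)·2 + (-17)·(-23) = -8 + 391 = 383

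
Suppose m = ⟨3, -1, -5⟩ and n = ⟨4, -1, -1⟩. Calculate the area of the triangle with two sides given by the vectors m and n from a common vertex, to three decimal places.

8.746

i: (-1)·(-1) - (-5)·(-1) = 1 - 5 = -4
j: (-5)·4 - 3·(-1) = -20 - (-3) = -17
k: 3·(-1) - (-1)·4 = -3 - (-4) = 1
m × n = (-4, -17, 1)
|m × n| = √((-4)² + (-17)² + 1²) = √306 ≈ 17.4929
area = ½ · 17.4929 ≈ 8.746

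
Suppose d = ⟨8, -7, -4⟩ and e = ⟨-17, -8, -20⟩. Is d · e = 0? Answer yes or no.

d · e = 8·(-17) + (-7)·(-8) + (-4)·(-20) = -136 + 56 + 80 = 0
Zero, so the vectors are orthogonal.

yes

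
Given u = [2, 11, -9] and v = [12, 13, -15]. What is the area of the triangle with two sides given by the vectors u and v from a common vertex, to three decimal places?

i: 11·(-15) - (-9)·13 = -165 - (-117) = -48
j: (-9)·12 - 2·(-15) = -108 - (-30) = -78
k: 2·13 - 11·12 = 26 - 132 = -106
u × v = (-48, -78, -106)
|u × v| = √((-48)² + (-78)² + (-106)²) = √19624 ≈ 140.0857
area = ½ · 140.0857 ≈ 70.043

70.043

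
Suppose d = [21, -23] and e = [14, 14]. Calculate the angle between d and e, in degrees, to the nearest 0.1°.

92.6

d · e = 21·14 + (-23)·14 = 294 - 322 = -28
|d|² = 441 + 529 = 970,  |d| = √970 ≈ 31.144823
|e|² = 196 + 196 = 392,  |e| = √392 ≈ 19.798990
cos θ = -28 / (31.144823 · 19.798990) ≈ -0.04541
θ = arccos(-0.04541) ≈ 92.6°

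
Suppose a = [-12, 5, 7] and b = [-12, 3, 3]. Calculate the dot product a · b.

a · b = (-12)·(-12) + 5·3 + 7·3 = 144 + 15 + 21 = 180

180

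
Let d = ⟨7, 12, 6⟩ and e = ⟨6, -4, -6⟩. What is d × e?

(-48, 78, -100)

i: 12·(-6) - 6·(-4) = -72 - (-24) = -48
j: 6·6 - 7·(-6) = 36 - (-42) = 78
k: 7·(-4) - 12·6 = -28 - 72 = -100
d × e = (-48, 78, -100)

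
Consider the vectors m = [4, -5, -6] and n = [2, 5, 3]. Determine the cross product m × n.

i: (-5)·3 - (-6)·5 = -15 - (-30) = 15
j: (-6)·2 - 4·3 = -12 - 12 = -24
k: 4·5 - (-5)·2 = 20 - (-10) = 30
m × n = (15, -24, 30)

(15, -24, 30)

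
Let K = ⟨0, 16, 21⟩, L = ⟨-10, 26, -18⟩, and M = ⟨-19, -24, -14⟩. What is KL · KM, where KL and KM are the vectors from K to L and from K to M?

1155

KL = L − K = (-10, 10, -39)
KM = M − K = (-19, -40, -35)
KL · KM = (-10)·(-19) + 10·(-40) + (-39)·(-35) = 190 - 400 + 1365 = 1155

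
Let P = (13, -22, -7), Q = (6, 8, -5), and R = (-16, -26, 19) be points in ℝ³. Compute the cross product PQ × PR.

(788, 124, 898)

PQ = (-7, 30, 2)
PR = (-29, -4, 26)
i: 30·26 - 2·(-4) = 780 - (-8) = 788
j: 2·(-29) - (-7)·26 = -58 - (-182) = 124
k: (-7)·(-4) - 30·(-29) = 28 - (-870) = 898
PQ × PR = (788, 124, 898)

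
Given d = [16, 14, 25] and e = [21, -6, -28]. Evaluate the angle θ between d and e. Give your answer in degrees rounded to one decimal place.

112.6

d · e = 16·21 + 14·(-6) + 25·(-28) = 336 - 84 - 700 = -448
|d|² = 256 + 196 + 625 = 1077,  |d| = √1077 ≈ 32.817678
|e|² = 441 + 36 + 784 = 1261,  |e| = √1261 ≈ 35.510562
cos θ = -448 / (32.817678 · 35.510562) ≈ -0.38443
θ = arccos(-0.38443) ≈ 112.6°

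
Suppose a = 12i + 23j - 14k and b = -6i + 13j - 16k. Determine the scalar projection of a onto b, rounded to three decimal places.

21.005

a · b = 12·(-6) + 23·13 + (-14)·(-16) = -72 + 299 + 224 = 451
|b| = √(36 + 169 + 256) = √461 ≈ 21.4709
comp_b a = 451 / √461 ≈ 21.005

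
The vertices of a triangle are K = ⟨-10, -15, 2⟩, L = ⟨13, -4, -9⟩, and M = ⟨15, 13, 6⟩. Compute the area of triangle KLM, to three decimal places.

314.147

KL = (23, 11, -11),  KM = (25, 28, 4)
i: 11·4 - (-11)·28 = 44 - (-308) = 352
j: (-11)·25 - 23·4 = -275 - 92 = -367
k: 23·28 - 11·25 = 644 - 275 = 369
KL × KM = (352, -367, 369)
|KL × KM| = √394754 ≈ 628.2945
area = ½ · 628.2945 ≈ 314.147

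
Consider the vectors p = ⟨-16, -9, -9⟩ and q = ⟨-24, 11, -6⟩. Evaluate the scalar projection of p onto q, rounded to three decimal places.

12.521

p · q = (-16)·(-24) + (-9)·11 + (-9)·(-6) = 384 - 99 + 54 = 339
|q| = √(576 + 121 + 36) = √733 ≈ 27.0740
comp_q p = 339 / √733 ≈ 12.521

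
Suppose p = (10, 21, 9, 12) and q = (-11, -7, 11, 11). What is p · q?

p · q = 10·(-11) + 21·(-7) + 9·11 + 12·11 = -110 - 147 + 99 + 132 = -26

-26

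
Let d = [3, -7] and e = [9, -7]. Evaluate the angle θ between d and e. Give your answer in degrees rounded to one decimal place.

28.9

d · e = 3·9 + (-7)·(-7) = 27 + 49 = 76
|d|² = 9 + 49 = 58,  |d| = √58 ≈ 7.615773
|e|² = 81 + 49 = 130,  |e| = √130 ≈ 11.401754
cos θ = 76 / (7.615773 · 11.401754) ≈ 0.87524
θ = arccos(0.87524) ≈ 28.9°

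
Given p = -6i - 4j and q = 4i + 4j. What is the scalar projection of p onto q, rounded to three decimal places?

p · q = (-6)·4 + (-4)·4 = -24 - 16 = -40
|q| = √(16 + 16) = √32 ≈ 5.6569
comp_q p = -40 / √32 ≈ -7.071

-7.071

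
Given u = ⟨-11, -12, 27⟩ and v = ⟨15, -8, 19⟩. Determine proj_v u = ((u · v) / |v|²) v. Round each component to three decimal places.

u · v = (-11)·15 + (-12)·(-8) + 27·19 = -165 + 96 + 513 = 444
|v|² = 225 + 64 + 361 = 650
proj_v u = (444/650) · (15, -8, 19) ≈ (10.246, -5.465, 12.978)

(10.246, -5.465, 12.978)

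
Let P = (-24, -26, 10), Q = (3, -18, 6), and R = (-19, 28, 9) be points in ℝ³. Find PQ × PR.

(208, 7, 1418)

PQ = (27, 8, -4)
PR = (5, 54, -1)
i: 8·(-1) - (-4)·54 = -8 - (-216) = 208
j: (-4)·5 - 27·(-1) = -20 - (-27) = 7
k: 27·54 - 8·5 = 1458 - 40 = 1418
PQ × PR = (208, 7, 1418)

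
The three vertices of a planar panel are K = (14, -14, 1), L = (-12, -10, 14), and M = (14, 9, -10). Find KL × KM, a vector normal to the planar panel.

KL = (-26, 4, 13)
KM = (0, 23, -11)
i: 4·(-11) - 13·23 = -44 - 299 = -343
j: 13·0 - (-26)·(-11) = 0 - 286 = -286
k: (-26)·23 - 4·0 = -598 - 0 = -598
KL × KM = (-343, -286, -598)

(-343, -286, -598)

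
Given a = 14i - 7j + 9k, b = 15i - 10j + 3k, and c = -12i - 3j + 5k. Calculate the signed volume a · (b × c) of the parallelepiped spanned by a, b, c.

b × c:
i: (-10)·5 - 3·(-3) = -50 - (-9) = -41
j: 3·(-12) - 15·5 = -36 - 75 = -111
k: 15·(-3) - (-10)·(-12) = -45 - 120 = -165
b × c = (-41, -111, -165)
a · (b × c) = 14·(-41) + (-7)·(-111) + 9·(-165) = -574 + 777 - 1485 = -1282

-1282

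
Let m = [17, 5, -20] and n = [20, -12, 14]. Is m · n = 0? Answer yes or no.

m · n = 17·20 + 5·(-12) + (-20)·14 = 340 - 60 - 280 = 0
Zero, so the vectors are orthogonal.

yes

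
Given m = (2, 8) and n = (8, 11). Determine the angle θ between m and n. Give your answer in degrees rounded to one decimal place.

22.0

m · n = 2·8 + 8·11 = 16 + 88 = 104
|m|² = 4 + 64 = 68,  |m| = √68 ≈ 8.246211
|n|² = 64 + 121 = 185,  |n| = √185 ≈ 13.601471
cos θ = 104 / (8.246211 · 13.601471) ≈ 0.92724
θ = arccos(0.92724) ≈ 22.0°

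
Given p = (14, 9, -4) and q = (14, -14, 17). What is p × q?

(97, -294, -322)

i: 9·17 - (-4)·(-14) = 153 - 56 = 97
j: (-4)·14 - 14·17 = -56 - 238 = -294
k: 14·(-14) - 9·14 = -196 - 126 = -322
p × q = (97, -294, -322)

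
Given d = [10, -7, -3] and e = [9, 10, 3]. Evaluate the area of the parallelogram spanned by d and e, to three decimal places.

172.913

i: (-7)·3 - (-3)·10 = -21 - (-30) = 9
j: (-3)·9 - 10·3 = -27 - 30 = -57
k: 10·10 - (-7)·9 = 100 - (-63) = 163
d × e = (9, -57, 163)
|d × e| = √(9² + (-57)² + 163²) = √29899 ≈ 172.9133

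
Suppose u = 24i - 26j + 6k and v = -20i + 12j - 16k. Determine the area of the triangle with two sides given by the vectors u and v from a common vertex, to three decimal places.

245.894

i: (-26)·(-16) - 6·12 = 416 - 72 = 344
j: 6·(-20) - 24·(-16) = -120 - (-384) = 264
k: 24·12 - (-26)·(-20) = 288 - 520 = -232
u × v = (344, 264, -232)
|u × v| = √(344² + 264² + (-232)²) = √241856 ≈ 491.7886
area = ½ · 491.7886 ≈ 245.894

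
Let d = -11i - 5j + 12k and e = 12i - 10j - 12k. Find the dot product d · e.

d · e = (-11)·12 + (-5)·(-10) + 12·(-12) = -132 + 50 - 144 = -226

-226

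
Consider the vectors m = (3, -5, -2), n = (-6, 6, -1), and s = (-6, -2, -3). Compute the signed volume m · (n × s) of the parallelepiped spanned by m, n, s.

-96

n × s:
i: 6·(-3) - (-1)·(-2) = -18 - 2 = -20
j: (-1)·(-6) - (-6)·(-3) = 6 - 18 = -12
k: (-6)·(-2) - 6·(-6) = 12 - (-36) = 48
n × s = (-20, -12, 48)
m · (n × s) = 3·(-20) + (-5)·(-12) + (-2)·48 = -60 + 60 - 96 = -96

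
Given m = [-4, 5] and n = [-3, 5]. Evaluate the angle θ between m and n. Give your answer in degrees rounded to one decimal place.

m · n = (-4)·(-3) + 5·5 = 12 + 25 = 37
|m|² = 16 + 25 = 41,  |m| = √41 ≈ 6.403124
|n|² = 9 + 25 = 34,  |n| = √34 ≈ 5.830952
cos θ = 37 / (6.403124 · 5.830952) ≈ 0.99099
θ = arccos(0.99099) ≈ 7.7°

7.7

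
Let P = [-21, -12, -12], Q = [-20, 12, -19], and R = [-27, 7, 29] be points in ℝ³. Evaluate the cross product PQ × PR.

PQ = (1, 24, -7)
PR = (-6, 19, 41)
i: 24·41 - (-7)·19 = 984 - (-133) = 1117
j: (-7)·(-6) - 1·41 = 42 - 41 = 1
k: 1·19 - 24·(-6) = 19 - (-144) = 163
PQ × PR = (1117, 1, 163)

(1117, 1, 163)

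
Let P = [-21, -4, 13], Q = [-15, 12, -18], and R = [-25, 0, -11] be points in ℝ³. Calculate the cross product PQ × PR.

PQ = (6, 16, -31)
PR = (-4, 4, -24)
i: 16·(-24) - (-31)·4 = -384 - (-124) = -260
j: (-31)·(-4) - 6·(-24) = 124 - (-144) = 268
k: 6·4 - 16·(-4) = 24 - (-64) = 88
PQ × PR = (-260, 268, 88)

(-260, 268, 88)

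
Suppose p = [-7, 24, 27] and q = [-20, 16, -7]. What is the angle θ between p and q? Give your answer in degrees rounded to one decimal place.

p · q = (-7)·(-20) + 24·16 + 27·(-7) = 140 + 384 - 189 = 335
|p|² = 49 + 576 + 729 = 1354,  |p| = √1354 ≈ 36.796739
|q|² = 400 + 256 + 49 = 705,  |q| = √705 ≈ 26.551836
cos θ = 335 / (36.796739 · 26.551836) ≈ 0.34288
θ = arccos(0.34288) ≈ 69.9°

69.9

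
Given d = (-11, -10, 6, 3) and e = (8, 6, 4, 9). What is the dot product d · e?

-97

d · e = (-11)·8 + (-10)·6 + 6·4 + 3·9 = -88 - 60 + 24 + 27 = -97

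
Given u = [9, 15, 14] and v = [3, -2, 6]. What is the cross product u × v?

(118, -12, -63)

i: 15·6 - 14·(-2) = 90 - (-28) = 118
j: 14·3 - 9·6 = 42 - 54 = -12
k: 9·(-2) - 15·3 = -18 - 45 = -63
u × v = (118, -12, -63)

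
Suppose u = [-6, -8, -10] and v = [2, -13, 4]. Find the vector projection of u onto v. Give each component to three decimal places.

u · v = (-6)·2 + (-8)·(-13) + (-10)·4 = -12 + 104 - 40 = 52
|v|² = 4 + 169 + 16 = 189
proj_v u = (52/189) · (2, -13, 4) ≈ (0.550, -3.577, 1.101)

(0.550, -3.577, 1.101)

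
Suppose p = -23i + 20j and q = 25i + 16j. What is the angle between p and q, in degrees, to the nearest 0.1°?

p · q = (-23)·25 + 20·16 = -575 + 320 = -255
|p|² = 529 + 400 = 929,  |p| = √929 ≈ 30.479501
|q|² = 625 + 256 = 881,  |q| = √881 ≈ 29.681644
cos θ = -255 / (30.479501 · 29.681644) ≈ -0.28187
θ = arccos(-0.28187) ≈ 106.4°

106.4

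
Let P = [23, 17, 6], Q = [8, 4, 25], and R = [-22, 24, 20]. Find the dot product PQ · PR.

850

PQ = Q − P = (-15, -13, 19)
PR = R − P = (-45, 7, 14)
PQ · PR = (-15)·(-45) + (-13)·7 + 19·14 = 675 - 91 + 266 = 850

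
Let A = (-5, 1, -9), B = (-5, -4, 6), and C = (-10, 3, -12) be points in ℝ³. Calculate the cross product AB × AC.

AB = (0, -5, 15)
AC = (-5, 2, -3)
i: (-5)·(-3) - 15·2 = 15 - 30 = -15
j: 15·(-5) - 0·(-3) = -75 - 0 = -75
k: 0·2 - (-5)·(-5) = 0 - 25 = -25
AB × AC = (-15, -75, -25)

(-15, -75, -25)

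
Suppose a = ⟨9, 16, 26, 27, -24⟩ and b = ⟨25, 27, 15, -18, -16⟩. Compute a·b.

945

a · b = 9·25 + 16·27 + 26·15 + 27·(-18) + (-24)·(-16) = 225 + 432 + 390 - 486 + 384 = 945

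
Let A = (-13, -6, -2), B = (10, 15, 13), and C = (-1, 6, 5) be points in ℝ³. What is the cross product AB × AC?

AB = (23, 21, 15)
AC = (12, 12, 7)
i: 21·7 - 15·12 = 147 - 180 = -33
j: 15·12 - 23·7 = 180 - 161 = 19
k: 23·12 - 21·12 = 276 - 252 = 24
AB × AC = (-33, 19, 24)

(-33, 19, 24)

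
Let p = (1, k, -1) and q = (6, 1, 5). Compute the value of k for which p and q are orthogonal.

-1

p · q = 1·6 + k·1 + (-1)·5 = 1 + 1k
Set equal to 0: 1k = -1, so k = -1.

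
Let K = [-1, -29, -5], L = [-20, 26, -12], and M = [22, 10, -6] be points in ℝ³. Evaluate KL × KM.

KL = (-19, 55, -7)
KM = (23, 39, -1)
i: 55·(-1) - (-7)·39 = -55 - (-273) = 218
j: (-7)·23 - (-19)·(-1) = -161 - 19 = -180
k: (-19)·39 - 55·23 = -741 - 1265 = -2006
KL × KM = (218, -180, -2006)

(218, -180, -2006)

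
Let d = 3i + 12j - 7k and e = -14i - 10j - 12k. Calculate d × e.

(-214, 134, 138)

i: 12·(-12) - (-7)·(-10) = -144 - 70 = -214
j: (-7)·(-14) - 3·(-12) = 98 - (-36) = 134
k: 3·(-10) - 12·(-14) = -30 - (-168) = 138
d × e = (-214, 134, 138)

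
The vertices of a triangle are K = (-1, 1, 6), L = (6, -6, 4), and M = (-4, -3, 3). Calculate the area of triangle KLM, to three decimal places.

28.718

KL = (7, -7, -2),  KM = (-3, -4, -3)
i: (-7)·(-3) - (-2)·(-4) = 21 - 8 = 13
j: (-2)·(-3) - 7·(-3) = 6 - (-21) = 27
k: 7·(-4) - (-7)·(-3) = -28 - 21 = -49
KL × KM = (13, 27, -49)
|KL × KM| = √3299 ≈ 57.4369
area = ½ · 57.4369 ≈ 28.718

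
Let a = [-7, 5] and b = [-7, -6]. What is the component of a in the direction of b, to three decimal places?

2.061

a · b = (-7)·(-7) + 5·(-6) = 49 - 30 = 19
|b| = √(49 + 36) = √85 ≈ 9.2195
comp_b a = 19 / √85 ≈ 2.061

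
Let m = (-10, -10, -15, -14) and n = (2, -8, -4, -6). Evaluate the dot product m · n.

204

m · n = (-10)·2 + (-10)·(-8) + (-15)·(-4) + (-14)·(-6) = -20 + 80 + 60 + 84 = 204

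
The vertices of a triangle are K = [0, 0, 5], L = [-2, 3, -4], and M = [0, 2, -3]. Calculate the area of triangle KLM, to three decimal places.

8.775

KL = (-2, 3, -9),  KM = (0, 2, -8)
i: 3·(-8) - (-9)·2 = -24 - (-18) = -6
j: (-9)·0 - (-2)·(-8) = 0 - 16 = -16
k: (-2)·2 - 3·0 = -4 - 0 = -4
KL × KM = (-6, -16, -4)
|KL × KM| = √308 ≈ 17.5499
area = ½ · 17.5499 ≈ 8.775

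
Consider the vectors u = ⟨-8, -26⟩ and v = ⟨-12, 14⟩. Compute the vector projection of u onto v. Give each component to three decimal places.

(9.459, -11.035)

u · v = (-8)·(-12) + (-26)·14 = 96 - 364 = -268
|v|² = 144 + 196 = 340
proj_v u = (-268/340) · (-12, 14) ≈ (9.459, -11.035)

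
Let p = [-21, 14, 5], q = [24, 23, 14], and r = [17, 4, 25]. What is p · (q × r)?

-17442

q × r:
i: 23·25 - 14·4 = 575 - 56 = 519
j: 14·17 - 24·25 = 238 - 600 = -362
k: 24·4 - 23·17 = 96 - 391 = -295
q × r = (519, -362, -295)
p · (q × r) = (-21)·519 + 14·(-362) + 5·(-295) = -10899 - 5068 - 1475 = -17442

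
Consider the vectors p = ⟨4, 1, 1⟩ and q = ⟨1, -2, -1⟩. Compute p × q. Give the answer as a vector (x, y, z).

i: 1·(-1) - 1·(-2) = -1 - (-2) = 1
j: 1·1 - 4·(-1) = 1 - (-4) = 5
k: 4·(-2) - 1·1 = -8 - 1 = -9
p × q = (1, 5, -9)

(1, 5, -9)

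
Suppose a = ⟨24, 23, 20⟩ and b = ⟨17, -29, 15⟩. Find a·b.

41

a · b = 24·17 + 23·(-29) + 20·15 = 408 - 667 + 300 = 41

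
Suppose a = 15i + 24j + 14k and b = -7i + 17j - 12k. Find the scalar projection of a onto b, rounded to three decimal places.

6.149

a · b = 15·(-7) + 24·17 + 14·(-12) = -105 + 408 - 168 = 135
|b| = √(49 + 289 + 144) = √482 ≈ 21.9545
comp_b a = 135 / √482 ≈ 6.149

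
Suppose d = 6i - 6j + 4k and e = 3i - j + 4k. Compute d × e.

i: (-6)·4 - 4·(-1) = -24 - (-4) = -20
j: 4·3 - 6·4 = 12 - 24 = -12
k: 6·(-1) - (-6)·3 = -6 - (-18) = 12
d × e = (-20, -12, 12)

(-20, -12, 12)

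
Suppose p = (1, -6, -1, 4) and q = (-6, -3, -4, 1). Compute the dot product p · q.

20

p · q = 1·(-6) + (-6)·(-3) + (-1)·(-4) + 4·1 = -6 + 18 + 4 + 4 = 20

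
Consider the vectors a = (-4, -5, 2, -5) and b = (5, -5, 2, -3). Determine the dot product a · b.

24

a · b = (-4)·5 + (-5)·(-5) + 2·2 + (-5)·(-3) = -20 + 25 + 4 + 15 = 24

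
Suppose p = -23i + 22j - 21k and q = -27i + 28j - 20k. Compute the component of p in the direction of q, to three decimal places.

p · q = (-23)·(-27) + 22·28 + (-21)·(-20) = 621 + 616 + 420 = 1657
|q| = √(729 + 784 + 400) = √1913 ≈ 43.7379
comp_q p = 1657 / √1913 ≈ 37.885

37.885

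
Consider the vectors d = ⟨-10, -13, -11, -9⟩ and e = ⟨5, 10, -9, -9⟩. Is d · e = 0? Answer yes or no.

yes

d · e = (-10)·5 + (-13)·10 + (-11)·(-9) + (-9)·(-9) = -50 - 130 + 99 + 81 = 0
Zero, so the vectors are orthogonal.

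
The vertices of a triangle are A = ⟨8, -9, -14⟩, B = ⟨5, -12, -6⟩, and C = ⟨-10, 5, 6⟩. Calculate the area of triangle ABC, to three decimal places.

107.070

AB = (-3, -3, 8),  AC = (-18, 14, 20)
i: (-3)·20 - 8·14 = -60 - 112 = -172
j: 8·(-18) - (-3)·20 = -144 - (-60) = -84
k: (-3)·14 - (-3)·(-18) = -42 - 54 = -96
AB × AC = (-172, -84, -96)
|AB × AC| = √45856 ≈ 214.1401
area = ½ · 214.1401 ≈ 107.070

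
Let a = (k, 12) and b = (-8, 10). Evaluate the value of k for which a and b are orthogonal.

a · b = k·(-8) + 12·10 = 120 - 8k
Set equal to 0: -8k = -120, so k = 15.

15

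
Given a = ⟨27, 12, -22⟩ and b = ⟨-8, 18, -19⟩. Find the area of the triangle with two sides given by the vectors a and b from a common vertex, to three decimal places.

458.713

i: 12·(-19) - (-22)·18 = -228 - (-396) = 168
j: (-22)·(-8) - 27·(-19) = 176 - (-513) = 689
k: 27·18 - 12·(-8) = 486 - (-96) = 582
a × b = (168, 689, 582)
|a × b| = √(168² + 689² + 582²) = √841669 ≈ 917.4252
area = ½ · 917.4252 ≈ 458.713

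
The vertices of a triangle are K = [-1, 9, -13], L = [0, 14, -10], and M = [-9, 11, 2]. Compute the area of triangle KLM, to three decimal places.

44.850

KL = (1, 5, 3),  KM = (-8, 2, 15)
i: 5·15 - 3·2 = 75 - 6 = 69
j: 3·(-8) - 1·15 = -24 - 15 = -39
k: 1·2 - 5·(-8) = 2 - (-40) = 42
KL × KM = (69, -39, 42)
|KL × KM| = √8046 ≈ 89.6995
area = ½ · 89.6995 ≈ 44.850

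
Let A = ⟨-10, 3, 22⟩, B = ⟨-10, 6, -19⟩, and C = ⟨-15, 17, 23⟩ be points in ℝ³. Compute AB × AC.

(577, 205, 15)

AB = (0, 3, -41)
AC = (-5, 14, 1)
i: 3·1 - (-41)·14 = 3 - (-574) = 577
j: (-41)·(-5) - 0·1 = 205 - 0 = 205
k: 0·14 - 3·(-5) = 0 - (-15) = 15
AB × AC = (577, 205, 15)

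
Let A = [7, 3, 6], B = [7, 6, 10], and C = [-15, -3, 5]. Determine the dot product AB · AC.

-22

AB = B − A = (0, 3, 4)
AC = C − A = (-22, -6, -1)
AB · AC = 0·(-22) + 3·(-6) + 4·(-1) = 0 - 18 - 4 = -22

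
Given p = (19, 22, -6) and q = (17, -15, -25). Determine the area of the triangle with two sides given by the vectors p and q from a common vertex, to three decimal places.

495.734

i: 22·(-25) - (-6)·(-15) = -550 - 90 = -640
j: (-6)·17 - 19·(-25) = -102 - (-475) = 373
k: 19·(-15) - 22·17 = -285 - 374 = -659
p × q = (-640, 373, -659)
|p × q| = √((-640)² + 373² + (-659)²) = √983010 ≈ 991.4686
area = ½ · 991.4686 ≈ 495.734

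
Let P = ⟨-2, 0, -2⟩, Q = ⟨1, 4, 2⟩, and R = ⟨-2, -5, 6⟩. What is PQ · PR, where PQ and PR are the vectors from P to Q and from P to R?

12

PQ = Q − P = (3, 4, 4)
PR = R − P = (0, -5, 8)
PQ · PR = 3·0 + 4·(-5) + 4·8 = 0 - 20 + 32 = 12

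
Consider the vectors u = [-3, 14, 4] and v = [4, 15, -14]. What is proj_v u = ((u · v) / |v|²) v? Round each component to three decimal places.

u · v = (-3)·4 + 14·15 + 4·(-14) = -12 + 210 - 56 = 142
|v|² = 16 + 225 + 196 = 437
proj_v u = (142/437) · (4, 15, -14) ≈ (1.300, 4.874, -4.549)

(1.300, 4.874, -4.549)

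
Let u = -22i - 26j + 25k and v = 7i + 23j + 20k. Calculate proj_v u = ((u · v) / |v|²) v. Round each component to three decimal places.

u · v = (-22)·7 + (-26)·23 + 25·20 = -154 - 598 + 500 = -252
|v|² = 49 + 529 + 400 = 978
proj_v u = (-252/978) · (7, 23, 20) ≈ (-1.804, -5.926, -5.153)

(-1.804, -5.926, -5.153)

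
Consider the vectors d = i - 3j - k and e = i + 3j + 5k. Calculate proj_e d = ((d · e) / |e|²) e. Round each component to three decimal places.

(-0.371, -1.114, -1.857)

d · e = 1·1 + (-3)·3 + (-1)·5 = 1 - 9 - 5 = -13
|e|² = 1 + 9 + 25 = 35
proj_e d = (-13/35) · (1, 3, 5) ≈ (-0.371, -1.114, -1.857)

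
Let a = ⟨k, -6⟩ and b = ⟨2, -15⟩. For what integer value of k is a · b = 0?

a · b = k·2 + (-6)·(-15) = 90 + 2k
Set equal to 0: 2k = -90, so k = -45.

-45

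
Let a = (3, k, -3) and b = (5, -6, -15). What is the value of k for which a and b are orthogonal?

a · b = 3·5 + k·(-6) + (-3)·(-15) = 60 - 6k
Set equal to 0: -6k = -60, so k = 10.

10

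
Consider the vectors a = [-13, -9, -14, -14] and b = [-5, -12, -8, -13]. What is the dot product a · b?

467

a · b = (-13)·(-5) + (-9)·(-12) + (-14)·(-8) + (-14)·(-13) = 65 + 108 + 112 + 182 = 467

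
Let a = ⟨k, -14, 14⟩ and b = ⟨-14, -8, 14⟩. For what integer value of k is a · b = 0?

a · b = k·(-14) + (-14)·(-8) + 14·14 = 308 - 14k
Set equal to 0: -14k = -308, so k = 22.

22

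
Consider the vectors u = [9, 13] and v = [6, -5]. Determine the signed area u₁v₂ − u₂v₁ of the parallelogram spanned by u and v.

9·(-5) - 13·6 = -45 - 78 = -123

-123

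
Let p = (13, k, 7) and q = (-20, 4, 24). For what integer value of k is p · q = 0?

p · q = 13·(-20) + k·4 + 7·24 = -92 + 4k
Set equal to 0: 4k = 92, so k = 23.

23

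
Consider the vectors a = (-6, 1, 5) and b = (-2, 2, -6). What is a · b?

a · b = (-6)·(-2) + 1·2 + 5·(-6) = 12 + 2 - 30 = -16

-16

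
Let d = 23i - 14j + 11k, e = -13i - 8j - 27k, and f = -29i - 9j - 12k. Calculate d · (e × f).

e × f:
i: (-8)·(-12) - (-27)·(-9) = 96 - 243 = -147
j: (-27)·(-29) - (-13)·(-12) = 783 - 156 = 627
k: (-13)·(-9) - (-8)·(-29) = 117 - 232 = -115
e × f = (-147, 627, -115)
d · (e × f) = 23·(-147) + (-14)·627 + 11·(-115) = -3381 - 8778 - 1265 = -13424

-13424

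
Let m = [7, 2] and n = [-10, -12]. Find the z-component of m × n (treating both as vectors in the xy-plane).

7·(-12) - 2·(-10) = -84 - (-20) = -64

-64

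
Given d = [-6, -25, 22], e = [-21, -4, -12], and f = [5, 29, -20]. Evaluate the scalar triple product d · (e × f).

e × f:
i: (-4)·(-20) - (-12)·29 = 80 - (-348) = 428
j: (-12)·5 - (-21)·(-20) = -60 - 420 = -480
k: (-21)·29 - (-4)·5 = -609 - (-20) = -589
e × f = (428, -480, -589)
d · (e × f) = (-6)·428 + (-25)·(-480) + 22·(-589) = -2568 + 12000 - 12958 = -3526

-3526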